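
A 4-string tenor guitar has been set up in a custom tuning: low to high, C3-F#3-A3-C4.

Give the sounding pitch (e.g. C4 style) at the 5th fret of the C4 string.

F4

Each fret is one semitone, so C4 + 5 = F4.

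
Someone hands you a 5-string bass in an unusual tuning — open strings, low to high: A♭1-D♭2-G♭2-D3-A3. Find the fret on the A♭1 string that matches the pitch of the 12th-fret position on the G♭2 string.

22

G♭2 at fret 12 is G♭2 + 12 semitones = G♭3.
The open A♭1 string is 10 semitones below the open G♭2, so the same pitch on the A♭1 string lies at fret 12 + 10 = 22.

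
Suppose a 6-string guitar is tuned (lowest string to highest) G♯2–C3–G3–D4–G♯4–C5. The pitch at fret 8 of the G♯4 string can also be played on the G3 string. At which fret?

21

G♯4 at fret 8 is G♯4 + 8 semitones = E5.
The open G3 string is 13 semitones below the open G♯4, so the same pitch on the G3 string lies at fret 8 + 13 = 21.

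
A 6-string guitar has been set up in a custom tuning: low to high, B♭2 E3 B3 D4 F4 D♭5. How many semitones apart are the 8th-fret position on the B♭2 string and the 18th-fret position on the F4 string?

29 semitones

B♭2 at fret 8 → G♭3 (MIDI 54); F4 at fret 18 → B5 (MIDI 83).
54 − 83 = -29, so the two pitches are 29 semitones apart, with B5 the higher.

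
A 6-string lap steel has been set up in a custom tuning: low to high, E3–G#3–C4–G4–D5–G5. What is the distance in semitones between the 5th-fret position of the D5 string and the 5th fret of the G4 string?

7 semitones

D5 at fret 5 → G5 (MIDI 79); G4 at fret 5 → C5 (MIDI 72).
79 − 72 = 7, so the two pitches are 7 semitones apart, with G5 the higher.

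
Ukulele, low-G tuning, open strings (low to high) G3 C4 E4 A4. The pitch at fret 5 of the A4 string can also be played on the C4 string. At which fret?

A4 at fret 5 is A4 + 5 semitones = D5.
The open C4 string is 9 semitones below the open A4, so the same pitch on the C4 string lies at fret 5 + 9 = 14.

14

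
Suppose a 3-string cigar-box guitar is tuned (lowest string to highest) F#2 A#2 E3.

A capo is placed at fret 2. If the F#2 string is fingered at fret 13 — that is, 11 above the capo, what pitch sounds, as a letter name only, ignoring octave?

G

The capo raises the open F#2 by 2 semitones to G#2; fretting 11 more gives F#2 + 2 + 11 = F#2 + 13 semitones, landing on G.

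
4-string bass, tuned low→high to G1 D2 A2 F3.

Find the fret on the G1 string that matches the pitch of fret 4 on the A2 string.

A2 at fret 4 is A2 + 4 semitones = C♯3.
The open G1 string is 14 semitones below the open A2, so the same pitch on the G1 string lies at fret 4 + 14 = 18.

18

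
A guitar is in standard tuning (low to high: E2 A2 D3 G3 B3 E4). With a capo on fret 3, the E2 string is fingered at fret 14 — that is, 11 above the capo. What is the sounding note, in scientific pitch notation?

The capo raises the open E2 by 3 semitones to G2; fretting 11 more gives E2 + 3 + 11 = E2 + 14 semitones = F#3.

F#3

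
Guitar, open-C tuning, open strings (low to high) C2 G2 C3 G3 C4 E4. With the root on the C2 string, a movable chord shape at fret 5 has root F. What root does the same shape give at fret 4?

Moving from fret 5 to fret 4 shifts the root by -1 semitone.
F down 1 semitone is E.

E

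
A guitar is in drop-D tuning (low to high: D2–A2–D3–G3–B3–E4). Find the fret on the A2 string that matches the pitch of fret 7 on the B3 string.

21

Fret 7 on B3 is MIDI 59 + 7 = 66 (F#4). On the A2 string (open MIDI 45), that pitch is 66 − 45 = fret 21.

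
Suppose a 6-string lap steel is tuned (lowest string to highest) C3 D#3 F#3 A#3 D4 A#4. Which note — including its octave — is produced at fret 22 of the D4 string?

C6

The open D4 string plus 22 semitones: D–D#–E–F–…–A#–B–C.
The walk passes from B into C 2 times, so the octave number goes from 4 to 6.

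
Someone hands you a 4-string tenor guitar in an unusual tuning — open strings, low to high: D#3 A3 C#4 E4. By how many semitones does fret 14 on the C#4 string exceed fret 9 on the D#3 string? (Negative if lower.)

C#4 at fret 14 → D#5 (MIDI 75); D#3 at fret 9 → C4 (MIDI 60).
75 − 60 = 15, so the two pitches are 15 semitones apart.

15 semitones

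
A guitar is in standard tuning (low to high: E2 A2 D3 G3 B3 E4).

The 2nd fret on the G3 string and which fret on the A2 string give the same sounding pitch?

Fret 2 on G3 is MIDI 55 + 2 = 57 (A3). On the A2 string (open MIDI 45), that pitch is 57 − 45 = fret 12.

12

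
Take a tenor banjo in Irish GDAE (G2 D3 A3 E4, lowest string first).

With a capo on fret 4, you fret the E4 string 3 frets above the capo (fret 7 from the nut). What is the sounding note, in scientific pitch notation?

The capo raises the open E4 by 4 semitones to G#4; fretting 3 more gives E4 + 4 + 3 = E4 + 7 semitones = B4.

B4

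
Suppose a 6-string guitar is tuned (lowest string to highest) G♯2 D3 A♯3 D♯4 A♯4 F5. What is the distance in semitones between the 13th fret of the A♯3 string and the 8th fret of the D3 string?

13 semitones

A♯3 at fret 13 → B4 (MIDI 71); D3 at fret 8 → A♯3 (MIDI 58).
71 − 58 = 13, so the two pitches are 13 semitones apart, with B4 the higher.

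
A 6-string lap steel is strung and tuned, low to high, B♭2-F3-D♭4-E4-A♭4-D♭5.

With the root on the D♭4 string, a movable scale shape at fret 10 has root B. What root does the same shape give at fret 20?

Moving from fret 10 to fret 20 shifts the root by 10 semitones.
B up 10 semitones is A.

A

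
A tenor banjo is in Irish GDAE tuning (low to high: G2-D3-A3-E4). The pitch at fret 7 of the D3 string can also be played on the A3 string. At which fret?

D3 at fret 7 is D3 + 7 semitones = A3.
The open A3 string is 7 semitones above the open D3, so the same pitch on the A3 string lies at fret 7 − 7 = 0.

0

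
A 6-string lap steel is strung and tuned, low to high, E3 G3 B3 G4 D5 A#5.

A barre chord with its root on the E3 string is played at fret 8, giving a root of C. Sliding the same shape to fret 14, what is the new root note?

F#

Moving from fret 8 to fret 14 shifts the root by 6 semitones.
C up 6 semitones is F#.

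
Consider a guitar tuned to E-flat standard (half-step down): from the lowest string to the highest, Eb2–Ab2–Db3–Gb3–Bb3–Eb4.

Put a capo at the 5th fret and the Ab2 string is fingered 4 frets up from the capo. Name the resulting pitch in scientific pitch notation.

F3

The capo raises the open Ab2 by 5 semitones to Db3; fretting 4 more gives Ab2 + 5 + 4 = Ab2 + 9 semitones = F3.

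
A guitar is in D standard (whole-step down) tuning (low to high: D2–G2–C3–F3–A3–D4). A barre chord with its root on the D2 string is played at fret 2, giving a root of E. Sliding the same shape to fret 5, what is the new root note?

Moving from fret 2 to fret 5 shifts the root by 3 semitones.
E up 3 semitones is G.

G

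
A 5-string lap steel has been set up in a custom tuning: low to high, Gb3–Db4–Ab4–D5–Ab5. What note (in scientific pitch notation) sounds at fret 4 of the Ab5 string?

Ab5 is MIDI 80. Adding 4 gives 84, which is C6.

C6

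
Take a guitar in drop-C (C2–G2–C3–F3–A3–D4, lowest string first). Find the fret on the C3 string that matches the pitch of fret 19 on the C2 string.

Fret 19 on C2 is MIDI 36 + 19 = 55 (G3). On the C3 string (open MIDI 48), that pitch is 55 − 48 = fret 7.

7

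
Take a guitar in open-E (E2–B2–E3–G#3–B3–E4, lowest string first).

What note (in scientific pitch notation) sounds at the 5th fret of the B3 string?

E4

The open B3 string plus 5 semitones: B–C–C#–D–D#–E.
The walk passes from B into C once, so the octave number goes from 3 to 4.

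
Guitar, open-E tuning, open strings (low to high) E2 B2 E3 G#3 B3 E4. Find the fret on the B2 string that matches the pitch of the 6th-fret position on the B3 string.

18

B3 at fret 6 is B3 + 6 semitones = F4.
The open B2 string is 12 semitones below the open B3, so the same pitch on the B2 string lies at fret 6 + 12 = 18.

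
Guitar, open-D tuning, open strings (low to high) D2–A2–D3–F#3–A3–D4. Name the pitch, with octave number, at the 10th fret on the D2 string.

The open D2 string plus 10 semitones: D–D#–E–F–…–A#–B–C.
The walk passes from B into C once, so the octave number goes from 2 to 3.

C3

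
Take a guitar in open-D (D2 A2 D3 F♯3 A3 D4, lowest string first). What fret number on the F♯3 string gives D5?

20

D5 is 20 semitones above the open F♯3 (F#–G–G#–A–…–C–C#–D), so it sits at fret 20.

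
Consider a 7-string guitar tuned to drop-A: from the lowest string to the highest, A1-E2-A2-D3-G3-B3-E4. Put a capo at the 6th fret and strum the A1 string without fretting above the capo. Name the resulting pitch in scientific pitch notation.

D#2

The capo raises the open A1 by 6 semitones to D#2; fretting 0 more gives A1 + 6 + 0 = A1 + 6 semitones = D#2.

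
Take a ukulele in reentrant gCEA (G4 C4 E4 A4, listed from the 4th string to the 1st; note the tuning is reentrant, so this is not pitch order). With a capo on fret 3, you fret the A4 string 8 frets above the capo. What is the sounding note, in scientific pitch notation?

The capo raises the open A4 by 3 semitones to C5; fretting 8 more gives A4 + 3 + 8 = A4 + 11 semitones = G#5.

G#5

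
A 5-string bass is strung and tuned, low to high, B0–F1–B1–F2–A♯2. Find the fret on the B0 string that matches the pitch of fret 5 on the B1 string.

B1 at fret 5 is B1 + 5 semitones = E2.
The open B0 string is 12 semitones below the open B1, so the same pitch on the B0 string lies at fret 5 + 12 = 17.

17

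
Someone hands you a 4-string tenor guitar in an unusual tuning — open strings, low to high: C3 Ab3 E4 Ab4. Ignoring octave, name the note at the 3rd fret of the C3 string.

Eb

The open C3 string plus 3 semitones: C–Db–D–Eb.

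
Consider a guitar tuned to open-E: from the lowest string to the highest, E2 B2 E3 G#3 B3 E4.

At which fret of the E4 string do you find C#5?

C#5 is 9 semitones above the open E4 (E–F–F#–G–G#–A–A#–B–C–C#), so it sits at fret 9.

9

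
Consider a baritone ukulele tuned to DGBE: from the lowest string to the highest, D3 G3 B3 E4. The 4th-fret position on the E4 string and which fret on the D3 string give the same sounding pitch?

18

Fret 4 on E4 is MIDI 64 + 4 = 68 (G#4). On the D3 string (open MIDI 50), that pitch is 68 − 50 = fret 18.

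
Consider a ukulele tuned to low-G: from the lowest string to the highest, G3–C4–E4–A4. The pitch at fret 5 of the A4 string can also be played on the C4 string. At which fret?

A4 at fret 5 is A4 + 5 semitones = D5.
The open C4 string is 9 semitones below the open A4, so the same pitch on the C4 string lies at fret 5 + 9 = 14.

14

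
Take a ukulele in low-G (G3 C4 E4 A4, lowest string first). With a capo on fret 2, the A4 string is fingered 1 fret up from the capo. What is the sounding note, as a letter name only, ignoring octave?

The capo raises the open A4 by 2 semitones to B4; fretting 1 more gives A4 + 2 + 1 = A4 + 3 semitones, landing on C.

C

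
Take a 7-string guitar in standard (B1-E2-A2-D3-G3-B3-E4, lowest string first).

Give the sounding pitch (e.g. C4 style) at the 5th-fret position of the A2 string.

A2 is MIDI 45. Adding 5 gives 50, which is D3.

D3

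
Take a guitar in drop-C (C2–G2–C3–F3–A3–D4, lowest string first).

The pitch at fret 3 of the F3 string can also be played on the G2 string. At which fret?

F3 at fret 3 is F3 + 3 semitones = G#3.
The open G2 string is 10 semitones below the open F3, so the same pitch on the G2 string lies at fret 3 + 10 = 13.

13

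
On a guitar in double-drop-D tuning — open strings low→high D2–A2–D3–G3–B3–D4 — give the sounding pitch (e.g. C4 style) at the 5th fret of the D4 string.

G4

The open D4 string plus 5 semitones: D–D#–E–F–F#–G.
No B→C boundary is crossed, so the octave stays at 4.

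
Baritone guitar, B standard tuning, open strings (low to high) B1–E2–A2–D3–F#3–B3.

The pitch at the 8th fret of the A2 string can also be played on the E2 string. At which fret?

13

A2 at fret 8 is A2 + 8 semitones = F3.
The open E2 string is 5 semitones below the open A2, so the same pitch on the E2 string lies at fret 8 + 5 = 13.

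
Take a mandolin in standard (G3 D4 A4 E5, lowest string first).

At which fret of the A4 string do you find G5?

G5 is 10 semitones above the open A4 (A–A#–B–C–…–F–F#–G), so it sits at fret 10.

10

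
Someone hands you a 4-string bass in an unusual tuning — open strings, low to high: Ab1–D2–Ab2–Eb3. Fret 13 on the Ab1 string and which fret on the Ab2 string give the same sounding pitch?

1

Ab1 at fret 13 is Ab1 + 13 semitones = A2.
The open Ab2 string is 12 semitones above the open Ab1, so the same pitch on the Ab2 string lies at fret 13 − 12 = 1.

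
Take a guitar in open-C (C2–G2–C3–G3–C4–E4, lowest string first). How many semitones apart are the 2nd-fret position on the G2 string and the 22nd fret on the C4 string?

37 semitones

G2 at fret 2 → A2 (MIDI 45); C4 at fret 22 → A♯5 (MIDI 82).
45 − 82 = -37, so the two pitches are 37 semitones apart, with A♯5 the higher.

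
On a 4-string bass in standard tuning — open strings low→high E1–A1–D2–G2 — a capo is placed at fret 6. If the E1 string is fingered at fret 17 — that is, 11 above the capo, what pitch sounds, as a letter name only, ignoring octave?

A

The capo raises the open E1 by 6 semitones to A#1; fretting 11 more gives E1 + 6 + 11 = E1 + 17 semitones, landing on A.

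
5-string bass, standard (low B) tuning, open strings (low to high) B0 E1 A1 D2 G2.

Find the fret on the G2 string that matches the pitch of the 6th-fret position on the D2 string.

Fret 6 on D2 is MIDI 38 + 6 = 44 (G#2). On the G2 string (open MIDI 43), that pitch is 44 − 43 = fret 1.

1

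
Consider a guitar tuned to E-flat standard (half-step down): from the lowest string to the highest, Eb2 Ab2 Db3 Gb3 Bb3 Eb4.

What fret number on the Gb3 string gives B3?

B3 is 5 semitones above the open Gb3 (Gb–G–Ab–A–Bb–B), so it sits at fret 5.

5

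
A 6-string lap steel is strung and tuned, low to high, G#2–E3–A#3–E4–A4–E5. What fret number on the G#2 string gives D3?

D3 is 6 semitones above the open G#2 (G#–A–A#–B–C–C#–D), so it sits at fret 6.

6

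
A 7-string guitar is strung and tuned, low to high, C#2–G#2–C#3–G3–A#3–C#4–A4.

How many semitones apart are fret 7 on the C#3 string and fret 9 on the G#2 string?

C#3 at fret 7 → G#3 (MIDI 56); G#2 at fret 9 → F3 (MIDI 53).
56 − 53 = 3, so the two pitches are 3 semitones apart, with G#3 the higher.

3 semitones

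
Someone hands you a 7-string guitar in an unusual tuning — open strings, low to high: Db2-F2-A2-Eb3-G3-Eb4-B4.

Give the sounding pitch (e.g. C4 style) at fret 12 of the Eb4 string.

Eb5

Eb4 is MIDI 63. Adding 12 gives 75, which is Eb5.
(Equivalently spelled D#5.)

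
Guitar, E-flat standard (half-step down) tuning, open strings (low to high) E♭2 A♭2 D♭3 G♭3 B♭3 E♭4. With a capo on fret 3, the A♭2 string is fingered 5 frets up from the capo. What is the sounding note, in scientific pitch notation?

E3

The capo raises the open A♭2 by 3 semitones to B2; fretting 5 more gives A♭2 + 3 + 5 = A♭2 + 8 semitones = E3.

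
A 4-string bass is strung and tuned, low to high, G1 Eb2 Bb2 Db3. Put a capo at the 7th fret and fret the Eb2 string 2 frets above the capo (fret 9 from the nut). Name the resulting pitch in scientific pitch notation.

The capo raises the open Eb2 by 7 semitones to Bb2; fretting 2 more gives Eb2 + 7 + 2 = Eb2 + 9 semitones = C3.

C3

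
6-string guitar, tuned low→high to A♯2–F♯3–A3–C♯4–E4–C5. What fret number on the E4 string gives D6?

D6 is 22 semitones above the open E4 (E–F–F#–G–…–C–C#–D), so it sits at fret 22.

22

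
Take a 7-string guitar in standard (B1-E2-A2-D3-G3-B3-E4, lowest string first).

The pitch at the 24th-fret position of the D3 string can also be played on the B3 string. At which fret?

15

D3 at fret 24 is D3 + 24 semitones = D5.
The open B3 string is 9 semitones above the open D3, so the same pitch on the B3 string lies at fret 24 − 9 = 15.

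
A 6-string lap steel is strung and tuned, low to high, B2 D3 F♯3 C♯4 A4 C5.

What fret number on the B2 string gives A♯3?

A♯3 is 11 semitones above the open B2 (B–C–C#–D–…–G#–A–A#), so it sits at fret 11.

11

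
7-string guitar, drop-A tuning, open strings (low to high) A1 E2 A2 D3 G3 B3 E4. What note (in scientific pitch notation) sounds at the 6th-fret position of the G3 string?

G3 is MIDI 55. Adding 6 gives 61, which is C♯4.

C♯4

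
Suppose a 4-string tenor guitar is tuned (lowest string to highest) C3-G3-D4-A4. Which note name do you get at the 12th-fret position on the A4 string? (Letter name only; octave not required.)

A

The open A4 string plus 12 semitones: A–Bb–B–C–…–G–Ab–A.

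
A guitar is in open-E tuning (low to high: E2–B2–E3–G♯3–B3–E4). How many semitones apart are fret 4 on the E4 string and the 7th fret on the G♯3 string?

E4 at fret 4 → G♯4 (MIDI 68); G♯3 at fret 7 → D♯4 (MIDI 63).
68 − 63 = 5, so the two pitches are 5 semitones apart, with G♯4 the higher.

5 semitones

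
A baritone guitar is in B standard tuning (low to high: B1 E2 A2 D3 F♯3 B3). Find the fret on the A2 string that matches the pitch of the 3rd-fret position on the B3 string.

B3 at fret 3 is B3 + 3 semitones = D4.
The open A2 string is 14 semitones below the open B3, so the same pitch on the A2 string lies at fret 3 + 14 = 17.

17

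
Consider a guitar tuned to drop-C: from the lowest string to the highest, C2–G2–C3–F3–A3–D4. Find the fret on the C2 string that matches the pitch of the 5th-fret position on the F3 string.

F3 at fret 5 is F3 + 5 semitones = A#3.
The open C2 string is 17 semitones below the open F3, so the same pitch on the C2 string lies at fret 5 + 17 = 22.

22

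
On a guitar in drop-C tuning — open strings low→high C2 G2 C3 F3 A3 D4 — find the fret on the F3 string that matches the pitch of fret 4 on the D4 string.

13

D4 at fret 4 is D4 + 4 semitones = F#4.
The open F3 string is 9 semitones below the open D4, so the same pitch on the F3 string lies at fret 4 + 9 = 13.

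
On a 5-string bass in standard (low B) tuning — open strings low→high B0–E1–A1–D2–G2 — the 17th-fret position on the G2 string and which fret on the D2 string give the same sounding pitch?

22

Fret 17 on G2 is MIDI 43 + 17 = 60 (C4). On the D2 string (open MIDI 38), that pitch is 60 − 38 = fret 22.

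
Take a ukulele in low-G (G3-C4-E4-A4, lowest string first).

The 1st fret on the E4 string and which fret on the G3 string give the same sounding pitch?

10

E4 at fret 1 is E4 + 1 semitone = F4.
The open G3 string is 9 semitones below the open E4, so the same pitch on the G3 string lies at fret 1 + 9 = 10.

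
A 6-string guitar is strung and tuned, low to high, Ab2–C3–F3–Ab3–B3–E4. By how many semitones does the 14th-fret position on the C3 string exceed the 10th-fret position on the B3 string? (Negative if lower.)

C3 at fret 14 → D4 (MIDI 62); B3 at fret 10 → A4 (MIDI 69).
62 − 69 = -7, so the two pitches are 7 semitones apart.

-7 semitones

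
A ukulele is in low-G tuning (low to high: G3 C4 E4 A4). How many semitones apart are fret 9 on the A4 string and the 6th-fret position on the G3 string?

17 semitones

A4 at fret 9 → F#5 (MIDI 78); G3 at fret 6 → C#4 (MIDI 61).
78 − 61 = 17, so the two pitches are 17 semitones apart, with F#5 the higher.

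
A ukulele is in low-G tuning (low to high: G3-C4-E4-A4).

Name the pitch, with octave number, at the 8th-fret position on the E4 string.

Each fret is one semitone, so E4 + 8 = C5.

C5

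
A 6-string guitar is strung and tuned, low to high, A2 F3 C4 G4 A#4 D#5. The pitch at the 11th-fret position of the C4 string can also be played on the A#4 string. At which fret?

Fret 11 on C4 is MIDI 60 + 11 = 71 (B4). On the A#4 string (open MIDI 70), that pitch is 71 − 70 = fret 1.

1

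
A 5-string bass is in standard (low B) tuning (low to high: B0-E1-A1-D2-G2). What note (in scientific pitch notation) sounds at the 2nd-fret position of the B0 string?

B0 is MIDI 23. Adding 2 gives 25, which is C♯1.

C♯1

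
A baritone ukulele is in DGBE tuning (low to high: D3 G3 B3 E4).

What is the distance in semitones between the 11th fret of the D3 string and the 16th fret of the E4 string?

D3 at fret 11 → C♯4 (MIDI 61); E4 at fret 16 → G♯5 (MIDI 80).
61 − 80 = -19, so the two pitches are 19 semitones apart, with G♯5 the higher.

19 semitones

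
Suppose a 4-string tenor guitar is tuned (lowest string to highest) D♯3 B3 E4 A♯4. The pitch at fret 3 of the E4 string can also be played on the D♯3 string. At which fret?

E4 at fret 3 is E4 + 3 semitones = G4.
The open D♯3 string is 13 semitones below the open E4, so the same pitch on the D♯3 string lies at fret 3 + 13 = 16.

16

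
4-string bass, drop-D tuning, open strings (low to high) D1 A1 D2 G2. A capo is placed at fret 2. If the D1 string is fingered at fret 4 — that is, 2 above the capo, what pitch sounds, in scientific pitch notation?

The capo raises the open D1 by 2 semitones to E1; fretting 2 more gives D1 + 2 + 2 = D1 + 4 semitones = F#1.

F#1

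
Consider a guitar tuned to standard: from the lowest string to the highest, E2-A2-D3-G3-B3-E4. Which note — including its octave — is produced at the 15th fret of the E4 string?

The open E4 string plus 15 semitones: E–F–F#–G–…–F–F#–G.
The walk passes from B into C once, so the octave number goes from 4 to 5.

G5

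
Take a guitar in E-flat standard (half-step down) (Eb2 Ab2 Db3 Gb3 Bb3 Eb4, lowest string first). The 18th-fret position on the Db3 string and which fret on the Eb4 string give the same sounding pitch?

4

Db3 at fret 18 is Db3 + 18 semitones = G4.
The open Eb4 string is 14 semitones above the open Db3, so the same pitch on the Eb4 string lies at fret 18 − 14 = 4.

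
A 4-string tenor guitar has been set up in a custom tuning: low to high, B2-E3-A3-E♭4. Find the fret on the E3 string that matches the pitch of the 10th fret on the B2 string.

5

B2 at fret 10 is B2 + 10 semitones = A3.
The open E3 string is 5 semitones above the open B2, so the same pitch on the E3 string lies at fret 10 − 5 = 5.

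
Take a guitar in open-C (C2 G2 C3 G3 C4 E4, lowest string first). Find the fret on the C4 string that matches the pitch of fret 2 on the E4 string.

6

Fret 2 on E4 is MIDI 64 + 2 = 66 (F#4). On the C4 string (open MIDI 60), that pitch is 66 − 60 = fret 6.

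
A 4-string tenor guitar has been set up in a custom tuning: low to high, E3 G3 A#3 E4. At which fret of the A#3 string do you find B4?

B4 is 13 semitones above the open A#3 (A#–B–C–C#–…–A–A#–B), so it sits at fret 13.

13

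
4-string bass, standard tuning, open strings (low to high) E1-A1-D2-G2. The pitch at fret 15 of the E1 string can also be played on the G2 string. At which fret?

Fret 15 on E1 is MIDI 28 + 15 = 43 (G2). On the G2 string (open MIDI 43), that pitch is 43 − 43 = fret 0.

0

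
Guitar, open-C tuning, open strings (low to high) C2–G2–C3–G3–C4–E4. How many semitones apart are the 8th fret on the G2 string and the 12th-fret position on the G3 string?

16 semitones

G2 at fret 8 → D#3 (MIDI 51); G3 at fret 12 → G4 (MIDI 67).
51 − 67 = -16, so the two pitches are 16 semitones apart, with G4 the higher.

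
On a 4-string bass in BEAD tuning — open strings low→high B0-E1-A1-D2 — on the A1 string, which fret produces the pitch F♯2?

9

F♯2 is 9 semitones above the open A1 (A–A#–B–C–C#–D–D#–E–F–F#), so it sits at fret 9.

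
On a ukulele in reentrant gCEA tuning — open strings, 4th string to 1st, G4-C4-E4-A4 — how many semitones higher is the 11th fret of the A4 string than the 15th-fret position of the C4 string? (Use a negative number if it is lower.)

A4 at fret 11 → G#5 (MIDI 80); C4 at fret 15 → D#5 (MIDI 75).
80 − 75 = 5, so the two pitches are 5 semitones apart.

5 semitones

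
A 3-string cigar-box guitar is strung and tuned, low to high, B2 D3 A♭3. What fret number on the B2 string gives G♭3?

G♭3 is 7 semitones above the open B2 (B–C–Db–D–Eb–E–F–Gb), so it sits at fret 7.

7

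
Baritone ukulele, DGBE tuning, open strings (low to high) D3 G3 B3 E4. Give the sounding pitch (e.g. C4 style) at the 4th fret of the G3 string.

G3 is MIDI 55. Adding 4 gives 59, which is B3.

B3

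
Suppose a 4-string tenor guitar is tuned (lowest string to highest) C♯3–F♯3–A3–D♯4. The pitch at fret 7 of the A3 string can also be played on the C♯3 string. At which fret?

15

A3 at fret 7 is A3 + 7 semitones = E4.
The open C♯3 string is 8 semitones below the open A3, so the same pitch on the C♯3 string lies at fret 7 + 8 = 15.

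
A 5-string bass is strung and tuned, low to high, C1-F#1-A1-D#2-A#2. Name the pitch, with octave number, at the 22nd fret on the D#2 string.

D#2 is MIDI 39. Adding 22 gives 61, which is C#4.

C#4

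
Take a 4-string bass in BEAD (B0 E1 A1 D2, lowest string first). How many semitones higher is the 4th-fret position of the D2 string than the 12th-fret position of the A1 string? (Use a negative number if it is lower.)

-3 semitones

D2 at fret 4 → F#2 (MIDI 42); A1 at fret 12 → A2 (MIDI 45).
42 − 45 = -3, so the two pitches are 3 semitones apart.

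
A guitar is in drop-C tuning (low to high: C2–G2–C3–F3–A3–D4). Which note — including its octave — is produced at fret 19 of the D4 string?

A5

The open D4 string plus 19 semitones: D–D#–E–F–…–G–G#–A.
The walk passes from B into C once, so the octave number goes from 4 to 5.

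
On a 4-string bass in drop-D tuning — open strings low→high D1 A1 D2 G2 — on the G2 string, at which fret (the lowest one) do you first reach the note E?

9

From G2, count semitones up the chromatic scale until reaching E: G–G#–A–A#–B–C–C#–D–D#–E — 9 steps.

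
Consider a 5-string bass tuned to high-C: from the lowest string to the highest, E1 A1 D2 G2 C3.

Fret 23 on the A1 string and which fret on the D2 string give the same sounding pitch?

A1 at fret 23 is A1 + 23 semitones = G♯3.
The open D2 string is 5 semitones above the open A1, so the same pitch on the D2 string lies at fret 23 − 5 = 18.

18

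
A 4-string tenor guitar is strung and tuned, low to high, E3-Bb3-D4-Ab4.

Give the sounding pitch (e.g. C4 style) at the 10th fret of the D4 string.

The open D4 string plus 10 semitones: D–Eb–E–F–…–Bb–B–C.
The walk passes from B into C once, so the octave number goes from 4 to 5.

C5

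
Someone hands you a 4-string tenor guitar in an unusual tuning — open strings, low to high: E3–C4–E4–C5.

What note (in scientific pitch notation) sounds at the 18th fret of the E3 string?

A#4

The open E3 string plus 18 semitones: E–F–F#–G–…–G#–A–A#.
The walk passes from B into C once, so the octave number goes from 3 to 4.
(Equivalently spelled Bb4.)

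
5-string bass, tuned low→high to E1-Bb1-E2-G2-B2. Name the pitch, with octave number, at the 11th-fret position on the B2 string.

Each fret is one semitone, so B2 + 11 = Bb3.

Bb3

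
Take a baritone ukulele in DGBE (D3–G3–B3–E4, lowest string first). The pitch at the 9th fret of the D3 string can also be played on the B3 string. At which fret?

Fret 9 on D3 is MIDI 50 + 9 = 59 (B3). On the B3 string (open MIDI 59), that pitch is 59 − 59 = fret 0.

0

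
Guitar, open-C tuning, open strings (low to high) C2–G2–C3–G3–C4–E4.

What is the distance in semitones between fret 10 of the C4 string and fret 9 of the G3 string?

C4 at fret 10 → A♯4 (MIDI 70); G3 at fret 9 → E4 (MIDI 64).
70 − 64 = 6, so the two pitches are 6 semitones apart, with A♯4 the higher.

6 semitones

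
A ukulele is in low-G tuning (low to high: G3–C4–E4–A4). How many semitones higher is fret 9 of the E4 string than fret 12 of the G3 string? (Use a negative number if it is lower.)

6 semitones

E4 at fret 9 → C#5 (MIDI 73); G3 at fret 12 → G4 (MIDI 67).
73 − 67 = 6, so the two pitches are 6 semitones apart.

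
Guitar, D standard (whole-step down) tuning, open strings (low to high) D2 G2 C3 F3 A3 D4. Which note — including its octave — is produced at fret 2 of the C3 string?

D3

The open C3 string plus 2 semitones: C–C#–D.
No B→C boundary is crossed, so the octave stays at 3.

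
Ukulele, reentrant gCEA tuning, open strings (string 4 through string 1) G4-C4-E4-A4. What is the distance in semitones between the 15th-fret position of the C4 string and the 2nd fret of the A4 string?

4 semitones

C4 at fret 15 → D#5 (MIDI 75); A4 at fret 2 → B4 (MIDI 71).
75 − 71 = 4, so the two pitches are 4 semitones apart, with D#5 the higher.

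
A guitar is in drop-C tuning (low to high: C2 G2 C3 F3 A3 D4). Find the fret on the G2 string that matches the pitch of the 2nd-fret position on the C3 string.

7

C3 at fret 2 is C3 + 2 semitones = D3.
The open G2 string is 5 semitones below the open C3, so the same pitch on the G2 string lies at fret 2 + 5 = 7.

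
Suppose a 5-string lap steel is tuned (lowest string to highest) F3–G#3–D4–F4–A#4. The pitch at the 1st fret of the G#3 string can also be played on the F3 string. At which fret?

4

G#3 at fret 1 is G#3 + 1 semitone = A3.
The open F3 string is 3 semitones below the open G#3, so the same pitch on the F3 string lies at fret 1 + 3 = 4.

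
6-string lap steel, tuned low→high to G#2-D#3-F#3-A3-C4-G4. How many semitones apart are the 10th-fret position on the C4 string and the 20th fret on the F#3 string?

C4 at fret 10 → A#4 (MIDI 70); F#3 at fret 20 → D5 (MIDI 74).
70 − 74 = -4, so the two pitches are 4 semitones apart, with D5 the higher.

4 semitones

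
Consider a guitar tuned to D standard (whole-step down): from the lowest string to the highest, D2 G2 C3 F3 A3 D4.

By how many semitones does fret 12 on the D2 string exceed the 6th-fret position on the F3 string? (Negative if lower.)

D2 at fret 12 → D3 (MIDI 50); F3 at fret 6 → B3 (MIDI 59).
50 − 59 = -9, so the two pitches are 9 semitones apart.

-9 semitones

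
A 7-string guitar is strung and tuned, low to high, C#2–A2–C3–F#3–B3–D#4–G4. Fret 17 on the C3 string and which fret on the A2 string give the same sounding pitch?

20

Fret 17 on C3 is MIDI 48 + 17 = 65 (F4). On the A2 string (open MIDI 45), that pitch is 65 − 45 = fret 20.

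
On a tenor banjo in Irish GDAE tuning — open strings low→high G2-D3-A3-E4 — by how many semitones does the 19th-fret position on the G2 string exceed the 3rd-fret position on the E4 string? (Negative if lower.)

G2 at fret 19 → D4 (MIDI 62); E4 at fret 3 → G4 (MIDI 67).
62 − 67 = -5, so the two pitches are 5 semitones apart.

-5 semitones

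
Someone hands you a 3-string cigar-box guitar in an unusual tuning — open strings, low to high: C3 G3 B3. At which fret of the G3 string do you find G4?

G4 is 12 semitones above the open G3 (G–G#–A–A#–…–F–F#–G), so it sits at fret 12.

12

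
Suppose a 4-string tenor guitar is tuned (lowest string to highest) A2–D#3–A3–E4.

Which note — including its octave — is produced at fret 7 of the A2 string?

Each fret is one semitone, so A2 + 7 = E3.

E3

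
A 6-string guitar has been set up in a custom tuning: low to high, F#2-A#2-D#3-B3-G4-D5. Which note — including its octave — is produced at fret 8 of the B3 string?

G4

The open B3 string plus 8 semitones: B–C–C#–D–D#–E–F–F#–G.
The walk passes from B into C once, so the octave number goes from 3 to 4.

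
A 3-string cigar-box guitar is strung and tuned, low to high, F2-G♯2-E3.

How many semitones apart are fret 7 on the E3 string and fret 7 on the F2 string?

11 semitones

E3 at fret 7 → B3 (MIDI 59); F2 at fret 7 → C3 (MIDI 48).
59 − 48 = 11, so the two pitches are 11 semitones apart, with B3 the higher.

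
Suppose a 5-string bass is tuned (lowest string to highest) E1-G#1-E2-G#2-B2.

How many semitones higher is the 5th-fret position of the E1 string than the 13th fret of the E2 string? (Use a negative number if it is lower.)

E1 at fret 5 → A1 (MIDI 33); E2 at fret 13 → F3 (MIDI 53).
33 − 53 = -20, so the two pitches are 20 semitones apart.

-20 semitones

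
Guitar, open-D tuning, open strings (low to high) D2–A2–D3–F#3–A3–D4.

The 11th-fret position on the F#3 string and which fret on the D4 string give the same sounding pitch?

3

Fret 11 on F#3 is MIDI 54 + 11 = 65 (F4). On the D4 string (open MIDI 62), that pitch is 65 − 62 = fret 3.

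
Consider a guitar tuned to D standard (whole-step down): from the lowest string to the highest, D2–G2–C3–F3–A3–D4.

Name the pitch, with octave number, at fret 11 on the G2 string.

The open G2 string plus 11 semitones: G–G#–A–A#–…–E–F–F#.
The walk passes from B into C once, so the octave number goes from 2 to 3.

F#3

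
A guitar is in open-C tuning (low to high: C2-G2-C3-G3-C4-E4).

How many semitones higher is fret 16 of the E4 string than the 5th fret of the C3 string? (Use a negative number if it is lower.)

27 semitones

E4 at fret 16 → G♯5 (MIDI 80); C3 at fret 5 → F3 (MIDI 53).
80 − 53 = 27, so the two pitches are 27 semitones apart.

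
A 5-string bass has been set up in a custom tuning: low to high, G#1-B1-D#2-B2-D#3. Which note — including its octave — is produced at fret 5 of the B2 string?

E3

B2 is MIDI 47. Adding 5 gives 52, which is E3.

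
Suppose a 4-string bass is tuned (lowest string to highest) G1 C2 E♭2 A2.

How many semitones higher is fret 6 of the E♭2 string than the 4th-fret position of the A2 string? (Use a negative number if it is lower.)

-4 semitones

E♭2 at fret 6 → A2 (MIDI 45); A2 at fret 4 → D♭3 (MIDI 49).
45 − 49 = -4, so the two pitches are 4 semitones apart.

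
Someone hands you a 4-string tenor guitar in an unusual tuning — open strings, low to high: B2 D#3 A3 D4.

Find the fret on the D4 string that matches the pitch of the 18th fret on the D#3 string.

7

Fret 18 on D#3 is MIDI 51 + 18 = 69 (A4). On the D4 string (open MIDI 62), that pitch is 69 − 62 = fret 7.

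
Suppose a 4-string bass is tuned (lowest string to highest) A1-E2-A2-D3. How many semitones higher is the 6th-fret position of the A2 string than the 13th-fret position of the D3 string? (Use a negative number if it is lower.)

-12 semitones

A2 at fret 6 → Eb3 (MIDI 51); D3 at fret 13 → Eb4 (MIDI 63).
51 − 63 = -12, so the two pitches are 12 semitones apart.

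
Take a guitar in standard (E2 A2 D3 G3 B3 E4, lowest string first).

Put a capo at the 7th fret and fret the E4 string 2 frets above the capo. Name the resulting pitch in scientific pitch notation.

The capo raises the open E4 by 7 semitones to B4; fretting 2 more gives E4 + 7 + 2 = E4 + 9 semitones = C#5.

C#5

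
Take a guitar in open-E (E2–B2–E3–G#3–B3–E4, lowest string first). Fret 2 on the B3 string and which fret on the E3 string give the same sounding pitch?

Fret 2 on B3 is MIDI 59 + 2 = 61 (C#4). On the E3 string (open MIDI 52), that pitch is 61 − 52 = fret 9.

9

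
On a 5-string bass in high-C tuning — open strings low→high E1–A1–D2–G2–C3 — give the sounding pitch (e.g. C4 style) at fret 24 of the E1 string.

E3

E1 is MIDI 28. Adding 24 gives 52, which is E3.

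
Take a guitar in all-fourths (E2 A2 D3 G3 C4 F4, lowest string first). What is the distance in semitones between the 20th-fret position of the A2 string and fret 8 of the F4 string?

A2 at fret 20 → F4 (MIDI 65); F4 at fret 8 → C#5 (MIDI 73).
65 − 73 = -8, so the two pitches are 8 semitones apart, with C#5 the higher.

8 semitones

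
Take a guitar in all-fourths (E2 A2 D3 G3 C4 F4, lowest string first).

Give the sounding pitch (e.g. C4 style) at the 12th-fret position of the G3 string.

G4

The open G3 string plus 12 semitones: G–G#–A–A#–…–F–F#–G.
The walk passes from B into C once, so the octave number goes from 3 to 4.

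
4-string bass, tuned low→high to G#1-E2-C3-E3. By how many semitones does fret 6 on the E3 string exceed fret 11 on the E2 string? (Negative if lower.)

E3 at fret 6 → A#3 (MIDI 58); E2 at fret 11 → D#3 (MIDI 51).
58 − 51 = 7, so the two pitches are 7 semitones apart.

7 semitones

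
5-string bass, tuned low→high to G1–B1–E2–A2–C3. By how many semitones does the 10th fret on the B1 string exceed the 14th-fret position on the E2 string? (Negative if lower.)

B1 at fret 10 → A2 (MIDI 45); E2 at fret 14 → F#3 (MIDI 54).
45 − 54 = -9, so the two pitches are 9 semitones apart.

-9 semitones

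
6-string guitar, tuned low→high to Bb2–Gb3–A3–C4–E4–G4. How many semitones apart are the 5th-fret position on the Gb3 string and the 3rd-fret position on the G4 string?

11 semitones

Gb3 at fret 5 → B3 (MIDI 59); G4 at fret 3 → Bb4 (MIDI 70).
59 − 70 = -11, so the two pitches are 11 semitones apart, with Bb4 the higher.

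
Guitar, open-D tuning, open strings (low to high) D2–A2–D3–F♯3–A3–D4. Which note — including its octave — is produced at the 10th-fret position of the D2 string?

C3

D2 is MIDI 38. Adding 10 gives 48, which is C3.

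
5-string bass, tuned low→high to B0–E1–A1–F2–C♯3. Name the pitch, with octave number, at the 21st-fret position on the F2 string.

Each fret is one semitone, so F2 + 21 = D4.

D4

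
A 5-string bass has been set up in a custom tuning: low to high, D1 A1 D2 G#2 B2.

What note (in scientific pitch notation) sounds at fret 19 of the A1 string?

E3

A1 is MIDI 33. Adding 19 gives 52, which is E3.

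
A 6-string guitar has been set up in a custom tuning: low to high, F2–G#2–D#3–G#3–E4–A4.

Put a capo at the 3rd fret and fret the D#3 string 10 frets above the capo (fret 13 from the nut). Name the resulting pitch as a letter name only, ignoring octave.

E

The capo raises the open D#3 by 3 semitones to F#3; fretting 10 more gives D#3 + 3 + 10 = D#3 + 13 semitones, landing on E.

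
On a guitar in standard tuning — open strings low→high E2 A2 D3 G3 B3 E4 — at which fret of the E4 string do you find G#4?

G#4 is 4 semitones above the open E4 (E–F–F#–G–G#), so it sits at fret 4.

4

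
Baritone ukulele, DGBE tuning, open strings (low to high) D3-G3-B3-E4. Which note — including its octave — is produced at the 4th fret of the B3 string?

D♯4

Each fret is one semitone, so B3 + 4 = D♯4.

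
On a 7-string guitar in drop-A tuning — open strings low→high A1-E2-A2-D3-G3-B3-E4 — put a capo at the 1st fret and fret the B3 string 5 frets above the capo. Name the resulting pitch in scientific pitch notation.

F4

The capo raises the open B3 by 1 semitone to C4; fretting 5 more gives B3 + 1 + 5 = B3 + 6 semitones = F4.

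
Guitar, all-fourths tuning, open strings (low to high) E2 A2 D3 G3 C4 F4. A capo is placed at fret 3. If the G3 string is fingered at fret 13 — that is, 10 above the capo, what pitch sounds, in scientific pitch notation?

The capo raises the open G3 by 3 semitones to A#3; fretting 10 more gives G3 + 3 + 10 = G3 + 13 semitones = G#4.
(Also written Ab.)

G#4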